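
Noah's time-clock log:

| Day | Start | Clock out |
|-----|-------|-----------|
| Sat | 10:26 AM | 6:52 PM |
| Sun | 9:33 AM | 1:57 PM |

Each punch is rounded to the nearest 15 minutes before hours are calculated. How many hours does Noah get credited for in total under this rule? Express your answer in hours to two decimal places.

Sat: in 10:26 AM→10:30 AM, out 6:52 PM→6:45 PM; 8 h 15 min
Sun: in 9:33 AM→9:30 AM, out 1:57 PM→2:00 PM; 4 h 30 min
Total credited: 12 h 45 min.

12.75 hours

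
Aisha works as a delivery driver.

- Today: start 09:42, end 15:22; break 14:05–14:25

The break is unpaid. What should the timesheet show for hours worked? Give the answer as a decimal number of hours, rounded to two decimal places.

Today: 09:42–15:22 = 5 h 40 min; less 20 min break → 5 h 20 min

5.33 hours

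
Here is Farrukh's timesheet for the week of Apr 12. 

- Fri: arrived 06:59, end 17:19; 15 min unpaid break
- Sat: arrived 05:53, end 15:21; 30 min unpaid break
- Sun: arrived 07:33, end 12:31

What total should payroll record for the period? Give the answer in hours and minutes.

Fri: 06:59–17:19 = 10 h 20 min; less 15 min break → 10 h 5 min
Sat: 05:53–15:21 = 9 h 28 min; less 30 min break → 8 h 58 min
Sun: 07:33–12:31 = 4 h 58 min
Total: 10 h 5 min + 8 h 58 min + 4 h 58 min = 24 h 1 min.

24 h 1 min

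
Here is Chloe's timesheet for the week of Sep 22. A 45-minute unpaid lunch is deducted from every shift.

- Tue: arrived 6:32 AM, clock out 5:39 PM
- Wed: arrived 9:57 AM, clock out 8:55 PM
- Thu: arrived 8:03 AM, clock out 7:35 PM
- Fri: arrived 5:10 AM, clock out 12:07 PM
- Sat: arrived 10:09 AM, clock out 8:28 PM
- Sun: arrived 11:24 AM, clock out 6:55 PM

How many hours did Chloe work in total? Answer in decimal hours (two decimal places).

53.90 hours

Tue: 6:32 AM–5:39 PM = 11 h 7 min; less 45 min break → 10 h 22 min
Wed: 9:57 AM–8:55 PM = 10 h 58 min; less 45 min break → 10 h 13 min
Thu: 8:03 AM–7:35 PM = 11 h 32 min; less 45 min break → 10 h 47 min
Fri: 5:10 AM–12:07 PM = 6 h 57 min; less 45 min break → 6 h 12 min
Sat: 10:09 AM–8:28 PM = 10 h 19 min; less 45 min break → 9 h 34 min
Sun: 11:24 AM–6:55 PM = 7 h 31 min; less 45 min break → 6 h 46 min
Total: 10 h 22 min + 10 h 13 min + 10 h 47 min + 6 h 12 min + 9 h 34 min + 6 h 46 min = 53 h 54 min.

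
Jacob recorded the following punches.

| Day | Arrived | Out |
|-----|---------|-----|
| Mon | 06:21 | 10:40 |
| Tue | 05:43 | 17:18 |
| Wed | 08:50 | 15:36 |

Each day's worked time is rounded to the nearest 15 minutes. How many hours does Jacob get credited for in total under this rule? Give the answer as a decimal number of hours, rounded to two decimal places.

22.50 hours

Mon: 06:21–10:40 = 4 h 19 min → rounds to 4 h 15 min
Tue: 05:43–17:18 = 11 h 35 min → rounds to 11 h 30 min
Wed: 08:50–15:36 = 6 h 46 min → rounds to 6 h 45 min
Total credited: 22 h 30 min.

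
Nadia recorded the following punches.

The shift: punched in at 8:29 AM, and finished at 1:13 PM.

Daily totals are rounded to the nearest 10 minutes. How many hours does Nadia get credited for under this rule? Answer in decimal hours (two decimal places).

4.67 hours

The shift: 8:29 AM–1:13 PM = 4 h 44 min → rounds to 4 h 40 min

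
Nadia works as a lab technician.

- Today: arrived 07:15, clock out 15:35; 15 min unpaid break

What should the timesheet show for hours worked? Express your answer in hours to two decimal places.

Today: 07:15–15:35 = 8 h 20 min; less 15 min break → 8 h 5 min

8.08 hours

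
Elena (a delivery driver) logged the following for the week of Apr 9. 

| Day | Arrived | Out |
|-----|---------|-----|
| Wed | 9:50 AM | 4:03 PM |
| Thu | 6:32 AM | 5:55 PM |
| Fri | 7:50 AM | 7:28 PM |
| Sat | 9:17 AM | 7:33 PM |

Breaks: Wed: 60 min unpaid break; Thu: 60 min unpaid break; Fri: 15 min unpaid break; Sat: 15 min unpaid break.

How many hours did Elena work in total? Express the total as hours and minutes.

37 h 0 min

Wed: 9:50 AM–4:03 PM = 6 h 13 min; less 60 min break → 5 h 13 min
Thu: 6:32 AM–5:55 PM = 11 h 23 min; less 60 min break → 10 h 23 min
Fri: 7:50 AM–7:28 PM = 11 h 38 min; less 15 min break → 11 h 23 min
Sat: 9:17 AM–7:33 PM = 10 h 16 min; less 15 min break → 10 h 1 min
Total: 5 h 13 min + 10 h 23 min + 11 h 23 min + 10 h 1 min = 37 h 0 min.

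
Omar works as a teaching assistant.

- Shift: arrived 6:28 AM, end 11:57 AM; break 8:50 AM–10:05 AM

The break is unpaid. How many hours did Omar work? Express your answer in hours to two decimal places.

4.23 hours

Shift: 6:28 AM–11:57 AM = 5 h 29 min; less 75 min break → 4 h 14 min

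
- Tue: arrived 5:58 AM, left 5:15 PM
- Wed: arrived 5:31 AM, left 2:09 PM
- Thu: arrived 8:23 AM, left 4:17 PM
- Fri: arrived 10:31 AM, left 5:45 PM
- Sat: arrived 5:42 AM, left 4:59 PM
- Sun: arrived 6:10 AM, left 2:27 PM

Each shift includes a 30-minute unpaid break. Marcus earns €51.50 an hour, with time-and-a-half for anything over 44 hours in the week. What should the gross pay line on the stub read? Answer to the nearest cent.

Tue: 5:58 AM–5:15 PM = 11 h 17 min; less 30 min break → 10 h 47 min
Wed: 5:31 AM–2:09 PM = 8 h 38 min; less 30 min break → 8 h 8 min
Thu: 8:23 AM–4:17 PM = 7 h 54 min; less 30 min break → 7 h 24 min
Fri: 10:31 AM–5:45 PM = 7 h 14 min; less 30 min break → 6 h 44 min
Sat: 5:42 AM–4:59 PM = 11 h 17 min; less 30 min break → 10 h 47 min
Sun: 6:10 AM–2:27 PM = 8 h 17 min; less 30 min break → 7 h 47 min
Total worked: 51 h 37 min = 3097 min.
Regular 44 h 0 min = 2640 min at €51.50/h; overtime 7 h 37 min = 457 min at €77.25/h.
Pay = (2640 × €51.50 + 457 × €77.25) ÷ 60 = €2854.39.

€2854.39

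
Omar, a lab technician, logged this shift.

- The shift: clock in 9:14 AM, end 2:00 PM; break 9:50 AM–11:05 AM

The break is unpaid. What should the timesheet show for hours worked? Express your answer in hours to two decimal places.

3.52 hours

The shift: 9:14 AM–2:00 PM = 4 h 46 min; less 75 min break → 3 h 31 min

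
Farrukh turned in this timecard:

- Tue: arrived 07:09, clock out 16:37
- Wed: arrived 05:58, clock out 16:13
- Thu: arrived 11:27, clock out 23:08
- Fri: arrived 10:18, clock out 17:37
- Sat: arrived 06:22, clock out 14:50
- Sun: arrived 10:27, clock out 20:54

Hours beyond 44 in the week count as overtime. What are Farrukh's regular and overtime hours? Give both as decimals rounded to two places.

Regular 44.00 hours, overtime 13.63 hours

Tue: 07:09–16:37 = 9 h 28 min
Wed: 05:58–16:13 = 10 h 15 min
Thu: 11:27–23:08 = 11 h 41 min
Fri: 10:18–17:37 = 7 h 19 min
Sat: 06:22–14:50 = 8 h 28 min
Sun: 10:27–20:54 = 10 h 27 min
Total worked: 57 h 38 min = 57.63 h.
Threshold 44 h → overtime 13 h 38 min, regular 44 h 0 min.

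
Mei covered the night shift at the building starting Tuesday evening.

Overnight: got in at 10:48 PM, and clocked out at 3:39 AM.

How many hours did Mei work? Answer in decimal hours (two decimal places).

Overnight: 10:48 PM → midnight = 1 h 12 min; midnight → 3:39 AM = 3 h 39 min; span 4 h 51 min

4.85 hours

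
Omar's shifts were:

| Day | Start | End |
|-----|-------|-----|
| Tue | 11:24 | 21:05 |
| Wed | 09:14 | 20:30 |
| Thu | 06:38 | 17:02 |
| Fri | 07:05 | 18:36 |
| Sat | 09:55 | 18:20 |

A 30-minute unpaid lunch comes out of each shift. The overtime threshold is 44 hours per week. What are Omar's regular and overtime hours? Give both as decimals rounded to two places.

Regular 44.00 hours, overtime 4.78 hours

Tue: 11:24–21:05 = 9 h 41 min; less 30 min break → 9 h 11 min
Wed: 09:14–20:30 = 11 h 16 min; less 30 min break → 10 h 46 min
Thu: 06:38–17:02 = 10 h 24 min; less 30 min break → 9 h 54 min
Fri: 07:05–18:36 = 11 h 31 min; less 30 min break → 11 h 1 min
Sat: 09:55–18:20 = 8 h 25 min; less 30 min break → 7 h 55 min
Total worked: 48 h 47 min = 48.78 h.
Threshold 44 h → overtime 4 h 47 min, regular 44 h 0 min.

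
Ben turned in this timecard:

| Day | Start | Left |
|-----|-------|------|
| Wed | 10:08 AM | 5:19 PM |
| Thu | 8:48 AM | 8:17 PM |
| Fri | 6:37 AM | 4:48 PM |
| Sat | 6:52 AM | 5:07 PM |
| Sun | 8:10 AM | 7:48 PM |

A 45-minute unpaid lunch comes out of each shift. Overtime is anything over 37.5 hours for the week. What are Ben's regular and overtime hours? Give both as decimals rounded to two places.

Wed: 10:08 AM–5:19 PM = 7 h 11 min; less 45 min break → 6 h 26 min
Thu: 8:48 AM–8:17 PM = 11 h 29 min; less 45 min break → 10 h 44 min
Fri: 6:37 AM–4:48 PM = 10 h 11 min; less 45 min break → 9 h 26 min
Sat: 6:52 AM–5:07 PM = 10 h 15 min; less 45 min break → 9 h 30 min
Sun: 8:10 AM–7:48 PM = 11 h 38 min; less 45 min break → 10 h 53 min
Total worked: 46 h 59 min = 46.98 h.
Threshold 37.5 h → overtime 9 h 29 min, regular 37 h 30 min.

Regular 37.50 hours, overtime 9.48 hours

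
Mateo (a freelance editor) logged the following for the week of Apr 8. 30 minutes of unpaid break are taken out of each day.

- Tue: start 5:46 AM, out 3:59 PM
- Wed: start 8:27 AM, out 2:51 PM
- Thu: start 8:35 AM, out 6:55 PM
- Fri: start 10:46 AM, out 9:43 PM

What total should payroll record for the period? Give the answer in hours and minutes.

Tue: 5:46 AM–3:59 PM = 10 h 13 min; less 30 min break → 9 h 43 min
Wed: 8:27 AM–2:51 PM = 6 h 24 min; less 30 min break → 5 h 54 min
Thu: 8:35 AM–6:55 PM = 10 h 20 min; less 30 min break → 9 h 50 min
Fri: 10:46 AM–9:43 PM = 10 h 57 min; less 30 min break → 10 h 27 min
Total: 9 h 43 min + 5 h 54 min + 9 h 50 min + 10 h 27 min = 35 h 54 min.

35 h 54 min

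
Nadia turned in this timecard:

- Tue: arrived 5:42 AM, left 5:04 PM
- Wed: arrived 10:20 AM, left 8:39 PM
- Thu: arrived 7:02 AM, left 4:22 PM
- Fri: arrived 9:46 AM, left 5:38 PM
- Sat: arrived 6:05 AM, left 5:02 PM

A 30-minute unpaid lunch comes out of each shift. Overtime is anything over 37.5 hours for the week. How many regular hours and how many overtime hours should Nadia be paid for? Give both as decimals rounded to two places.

Regular 37.50 hours, overtime 9.83 hours

Tue: 5:42 AM–5:04 PM = 11 h 22 min; less 30 min break → 10 h 52 min
Wed: 10:20 AM–8:39 PM = 10 h 19 min; less 30 min break → 9 h 49 min
Thu: 7:02 AM–4:22 PM = 9 h 20 min; less 30 min break → 8 h 50 min
Fri: 9:46 AM–5:38 PM = 7 h 52 min; less 30 min break → 7 h 22 min
Sat: 6:05 AM–5:02 PM = 10 h 57 min; less 30 min break → 10 h 27 min
Total worked: 47 h 20 min = 47.33 h.
Threshold 37.5 h → overtime 9 h 50 min, regular 37 h 30 min.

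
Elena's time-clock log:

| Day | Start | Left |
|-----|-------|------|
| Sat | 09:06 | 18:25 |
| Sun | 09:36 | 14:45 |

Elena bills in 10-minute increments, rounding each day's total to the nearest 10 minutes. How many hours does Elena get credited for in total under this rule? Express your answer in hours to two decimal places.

14.50 hours

Sat: 09:06–18:25 = 9 h 19 min → rounds to 9 h 20 min
Sun: 09:36–14:45 = 5 h 9 min → rounds to 5 h 10 min
Total credited: 14 h 30 min.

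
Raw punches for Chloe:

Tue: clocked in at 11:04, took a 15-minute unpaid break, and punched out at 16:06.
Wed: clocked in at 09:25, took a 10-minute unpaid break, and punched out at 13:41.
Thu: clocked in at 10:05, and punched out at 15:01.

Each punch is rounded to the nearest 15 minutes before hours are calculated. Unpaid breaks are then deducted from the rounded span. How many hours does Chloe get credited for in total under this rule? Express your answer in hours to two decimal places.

Tue: in 11:04→11:00, out 16:06→16:00; 5 h 0 min − 15 min = 4 h 45 min
Wed: in 09:25→09:30, out 13:41→13:45; 4 h 15 min − 10 min = 4 h 5 min
Thu: in 10:05→10:00, out 15:01→15:00; 5 h 0 min
Total credited: 13 h 50 min.

13.83 hours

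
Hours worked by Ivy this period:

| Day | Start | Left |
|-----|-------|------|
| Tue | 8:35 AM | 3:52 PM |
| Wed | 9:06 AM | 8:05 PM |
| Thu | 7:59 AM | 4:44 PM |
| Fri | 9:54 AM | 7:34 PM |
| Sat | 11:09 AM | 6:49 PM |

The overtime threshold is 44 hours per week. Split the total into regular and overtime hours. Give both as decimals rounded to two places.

Tue: 8:35 AM–3:52 PM = 7 h 17 min
Wed: 9:06 AM–8:05 PM = 10 h 59 min
Thu: 7:59 AM–4:44 PM = 8 h 45 min
Fri: 9:54 AM–7:34 PM = 9 h 40 min
Sat: 11:09 AM–6:49 PM = 7 h 40 min
Total worked: 44 h 21 min = 44.35 h.
Threshold 44 h → overtime 0 h 21 min, regular 44 h 0 min.

Regular 44.00 hours, overtime 0.35 hours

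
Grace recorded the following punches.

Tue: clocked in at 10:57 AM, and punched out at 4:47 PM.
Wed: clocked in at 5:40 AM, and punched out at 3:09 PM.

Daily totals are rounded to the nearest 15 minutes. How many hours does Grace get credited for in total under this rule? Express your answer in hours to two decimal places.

15.25 hours

Tue: 10:57 AM–4:47 PM = 5 h 50 min → rounds to 5 h 45 min
Wed: 5:40 AM–3:09 PM = 9 h 29 min → rounds to 9 h 30 min
Total credited: 15 h 15 min.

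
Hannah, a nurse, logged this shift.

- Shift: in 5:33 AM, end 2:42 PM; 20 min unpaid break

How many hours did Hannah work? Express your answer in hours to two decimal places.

Shift: 5:33 AM–2:42 PM = 9 h 9 min; less 20 min break → 8 h 49 min

8.82 hours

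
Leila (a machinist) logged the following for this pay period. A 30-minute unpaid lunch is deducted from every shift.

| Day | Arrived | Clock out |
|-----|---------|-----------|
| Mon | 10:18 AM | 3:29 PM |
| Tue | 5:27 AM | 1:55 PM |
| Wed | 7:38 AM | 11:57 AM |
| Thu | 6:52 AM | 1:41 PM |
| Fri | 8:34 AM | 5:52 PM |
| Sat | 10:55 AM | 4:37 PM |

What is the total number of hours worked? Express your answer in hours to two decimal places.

Mon: 10:18 AM–3:29 PM = 5 h 11 min; less 30 min break → 4 h 41 min
Tue: 5:27 AM–1:55 PM = 8 h 28 min; less 30 min break → 7 h 58 min
Wed: 7:38 AM–11:57 AM = 4 h 19 min; less 30 min break → 3 h 49 min
Thu: 6:52 AM–1:41 PM = 6 h 49 min; less 30 min break → 6 h 19 min
Fri: 8:34 AM–5:52 PM = 9 h 18 min; less 30 min break → 8 h 48 min
Sat: 10:55 AM–4:37 PM = 5 h 42 min; less 30 min break → 5 h 12 min
Total: 4 h 41 min + 7 h 58 min + 3 h 49 min + 6 h 19 min + 8 h 48 min + 5 h 12 min = 36 h 47 min.

36.78 hours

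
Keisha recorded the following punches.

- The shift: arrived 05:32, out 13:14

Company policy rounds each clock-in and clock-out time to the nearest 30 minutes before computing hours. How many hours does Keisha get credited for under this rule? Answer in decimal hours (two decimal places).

7.50 hours

The shift: in 05:32→05:30, out 13:14→13:00; 7 h 30 min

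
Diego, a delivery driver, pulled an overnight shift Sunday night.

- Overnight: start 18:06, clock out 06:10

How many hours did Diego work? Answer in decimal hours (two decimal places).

12.07 hours

Overnight: 18:06 → midnight = 5 h 54 min; midnight → 06:10 = 6 h 10 min; span 12 h 4 min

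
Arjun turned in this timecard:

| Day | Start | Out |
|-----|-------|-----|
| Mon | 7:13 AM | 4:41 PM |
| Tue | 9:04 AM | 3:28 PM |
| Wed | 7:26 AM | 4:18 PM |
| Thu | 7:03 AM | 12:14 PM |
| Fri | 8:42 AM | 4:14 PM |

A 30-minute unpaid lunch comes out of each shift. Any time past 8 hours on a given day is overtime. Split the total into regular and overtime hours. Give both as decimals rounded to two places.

Regular 33.62 hours, overtime 1.33 hours

Mon: 7:13 AM–4:41 PM = 9 h 28 min; less 30 min break → 8 h 58 min
Tue: 9:04 AM–3:28 PM = 6 h 24 min; less 30 min break → 5 h 54 min
Wed: 7:26 AM–4:18 PM = 8 h 52 min; less 30 min break → 8 h 22 min
Thu: 7:03 AM–12:14 PM = 5 h 11 min; less 30 min break → 4 h 41 min
Fri: 8:42 AM–4:14 PM = 7 h 32 min; less 30 min break → 7 h 2 min
Mon reg 8 h 0 min / OT 0 h 58 min; Tue reg 5 h 54 min / OT 0 h 0 min; Wed reg 8 h 0 min / OT 0 h 22 min; Thu reg 4 h 41 min / OT 0 h 0 min; Fri reg 7 h 2 min / OT 0 h 0 min.
Totals: regular 33 h 37 min, overtime 1 h 20 min.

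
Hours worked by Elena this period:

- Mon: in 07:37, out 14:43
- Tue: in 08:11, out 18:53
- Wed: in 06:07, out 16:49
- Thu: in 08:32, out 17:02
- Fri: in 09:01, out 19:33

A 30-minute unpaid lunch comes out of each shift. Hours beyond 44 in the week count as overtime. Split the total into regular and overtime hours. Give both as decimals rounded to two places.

Mon: 07:37–14:43 = 7 h 6 min; less 30 min break → 6 h 36 min
Tue: 08:11–18:53 = 10 h 42 min; less 30 min break → 10 h 12 min
Wed: 06:07–16:49 = 10 h 42 min; less 30 min break → 10 h 12 min
Thu: 08:32–17:02 = 8 h 30 min; less 30 min break → 8 h 0 min
Fri: 09:01–19:33 = 10 h 32 min; less 30 min break → 10 h 2 min
Total worked: 45 h 2 min = 45.03 h.
Threshold 44 h → overtime 1 h 2 min, regular 44 h 0 min.

Regular 44.00 hours, overtime 1.03 hours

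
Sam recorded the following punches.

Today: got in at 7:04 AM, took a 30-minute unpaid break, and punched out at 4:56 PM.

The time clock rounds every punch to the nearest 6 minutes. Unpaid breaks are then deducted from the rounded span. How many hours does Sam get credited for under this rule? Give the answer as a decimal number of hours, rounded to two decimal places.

9.30 hours

Today: in 7:04 AM→7:06 AM, out 4:56 PM→4:54 PM; 9 h 48 min − 30 min = 9 h 18 min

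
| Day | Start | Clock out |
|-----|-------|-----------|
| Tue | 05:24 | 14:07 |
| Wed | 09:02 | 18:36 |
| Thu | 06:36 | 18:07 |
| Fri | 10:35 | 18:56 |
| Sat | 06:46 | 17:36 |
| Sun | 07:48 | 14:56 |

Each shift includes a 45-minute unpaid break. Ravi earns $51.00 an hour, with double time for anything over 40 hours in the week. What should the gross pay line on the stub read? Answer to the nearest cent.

$3224.90

Tue: 05:24–14:07 = 8 h 43 min; less 45 min break → 7 h 58 min
Wed: 09:02–18:36 = 9 h 34 min; less 45 min break → 8 h 49 min
Thu: 06:36–18:07 = 11 h 31 min; less 45 min break → 10 h 46 min
Fri: 10:35–18:56 = 8 h 21 min; less 45 min break → 7 h 36 min
Sat: 06:46–17:36 = 10 h 50 min; less 45 min break → 10 h 5 min
Sun: 07:48–14:56 = 7 h 8 min; less 45 min break → 6 h 23 min
Total worked: 51 h 37 min = 3097 min.
Regular 40 h 0 min = 2400 min at $51.00/h; overtime 11 h 37 min = 697 min at $102.00/h.
Pay = (2400 × $51.00 + 697 × $102.00) ÷ 60 = $3224.90.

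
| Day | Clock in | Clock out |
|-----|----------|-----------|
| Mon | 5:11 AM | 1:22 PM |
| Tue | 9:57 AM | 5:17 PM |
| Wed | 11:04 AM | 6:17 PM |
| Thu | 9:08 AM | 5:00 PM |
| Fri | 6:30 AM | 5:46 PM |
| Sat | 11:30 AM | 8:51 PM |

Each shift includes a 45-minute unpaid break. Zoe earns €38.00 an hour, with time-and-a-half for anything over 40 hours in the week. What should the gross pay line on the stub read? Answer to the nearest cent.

Mon: 5:11 AM–1:22 PM = 8 h 11 min; less 45 min break → 7 h 26 min
Tue: 9:57 AM–5:17 PM = 7 h 20 min; less 45 min break → 6 h 35 min
Wed: 11:04 AM–6:17 PM = 7 h 13 min; less 45 min break → 6 h 28 min
Thu: 9:08 AM–5:00 PM = 7 h 52 min; less 45 min break → 7 h 7 min
Fri: 6:30 AM–5:46 PM = 11 h 16 min; less 45 min break → 10 h 31 min
Sat: 11:30 AM–8:51 PM = 9 h 21 min; less 45 min break → 8 h 36 min
Total worked: 46 h 43 min = 2803 min.
Regular 40 h 0 min = 2400 min at €38.00/h; overtime 6 h 43 min = 403 min at €57.00/h.
Pay = (2400 × €38.00 + 403 × €57.00) ÷ 60 = €1902.85.

€1902.85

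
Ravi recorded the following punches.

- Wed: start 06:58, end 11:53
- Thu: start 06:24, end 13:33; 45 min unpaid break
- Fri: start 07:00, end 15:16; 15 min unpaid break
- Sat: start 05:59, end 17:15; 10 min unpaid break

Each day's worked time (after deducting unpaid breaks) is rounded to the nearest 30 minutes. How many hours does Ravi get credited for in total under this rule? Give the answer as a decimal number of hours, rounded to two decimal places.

30.50 hours

Wed: 06:58–11:53 = 4 h 55 min → rounds to 5 h 0 min
Thu: 06:24–13:33 = 7 h 9 min − 45 min = 6 h 24 min → rounds to 6 h 30 min
Fri: 07:00–15:16 = 8 h 16 min − 15 min = 8 h 1 min → rounds to 8 h 0 min
Sat: 05:59–17:15 = 11 h 16 min − 10 min = 11 h 6 min → rounds to 11 h 0 min
Total credited: 30 h 30 min.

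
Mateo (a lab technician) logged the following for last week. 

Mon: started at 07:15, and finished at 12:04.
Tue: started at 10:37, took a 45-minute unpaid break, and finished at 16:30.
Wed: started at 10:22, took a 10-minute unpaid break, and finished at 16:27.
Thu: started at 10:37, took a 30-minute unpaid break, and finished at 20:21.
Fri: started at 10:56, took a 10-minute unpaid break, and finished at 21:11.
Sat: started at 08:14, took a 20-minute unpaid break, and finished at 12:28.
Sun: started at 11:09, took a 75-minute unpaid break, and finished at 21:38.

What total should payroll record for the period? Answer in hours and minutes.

48 h 19 min

Mon: 07:15–12:04 = 4 h 49 min
Tue: 10:37–16:30 = 5 h 53 min; less 45 min break → 5 h 8 min
Wed: 10:22–16:27 = 6 h 5 min; less 10 min break → 5 h 55 min
Thu: 10:37–20:21 = 9 h 44 min; less 30 min break → 9 h 14 min
Fri: 10:56–21:11 = 10 h 15 min; less 10 min break → 10 h 5 min
Sat: 08:14–12:28 = 4 h 14 min; less 20 min break → 3 h 54 min
Sun: 11:09–21:38 = 10 h 29 min; less 75 min break → 9 h 14 min
Total: 4 h 49 min + 5 h 8 min + 5 h 55 min + 9 h 14 min + 10 h 5 min + 3 h 54 min + 9 h 14 min = 48 h 19 min.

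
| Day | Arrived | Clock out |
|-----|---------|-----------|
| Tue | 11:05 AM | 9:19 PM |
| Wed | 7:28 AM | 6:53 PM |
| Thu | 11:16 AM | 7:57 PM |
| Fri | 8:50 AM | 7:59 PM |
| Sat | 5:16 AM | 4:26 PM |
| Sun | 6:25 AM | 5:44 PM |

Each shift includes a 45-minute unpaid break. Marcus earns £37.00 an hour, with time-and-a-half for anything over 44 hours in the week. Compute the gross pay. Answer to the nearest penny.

£2486.40

Tue: 11:05 AM–9:19 PM = 10 h 14 min; less 45 min break → 9 h 29 min
Wed: 7:28 AM–6:53 PM = 11 h 25 min; less 45 min break → 10 h 40 min
Thu: 11:16 AM–7:57 PM = 8 h 41 min; less 45 min break → 7 h 56 min
Fri: 8:50 AM–7:59 PM = 11 h 9 min; less 45 min break → 10 h 24 min
Sat: 5:16 AM–4:26 PM = 11 h 10 min; less 45 min break → 10 h 25 min
Sun: 6:25 AM–5:44 PM = 11 h 19 min; less 45 min break → 10 h 34 min
Total worked: 59 h 28 min = 3568 min.
Regular 44 h 0 min = 2640 min at £37.00/h; overtime 15 h 28 min = 928 min at £55.50/h.
Pay = (2640 × £37.00 + 928 × £55.50) ÷ 60 = £2486.40.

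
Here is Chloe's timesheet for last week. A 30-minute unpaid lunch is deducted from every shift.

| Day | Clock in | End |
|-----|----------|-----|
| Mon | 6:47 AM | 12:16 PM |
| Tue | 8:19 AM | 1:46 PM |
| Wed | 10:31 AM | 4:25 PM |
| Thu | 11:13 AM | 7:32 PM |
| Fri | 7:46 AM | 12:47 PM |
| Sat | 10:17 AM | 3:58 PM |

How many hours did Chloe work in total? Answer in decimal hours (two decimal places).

32.85 hours

Mon: 6:47 AM–12:16 PM = 5 h 29 min; less 30 min break → 4 h 59 min
Tue: 8:19 AM–1:46 PM = 5 h 27 min; less 30 min break → 4 h 57 min
Wed: 10:31 AM–4:25 PM = 5 h 54 min; less 30 min break → 5 h 24 min
Thu: 11:13 AM–7:32 PM = 8 h 19 min; less 30 min break → 7 h 49 min
Fri: 7:46 AM–12:47 PM = 5 h 1 min; less 30 min break → 4 h 31 min
Sat: 10:17 AM–3:58 PM = 5 h 41 min; less 30 min break → 5 h 11 min
Total: 4 h 59 min + 4 h 57 min + 5 h 24 min + 7 h 49 min + 4 h 31 min + 5 h 11 min = 32 h 51 min.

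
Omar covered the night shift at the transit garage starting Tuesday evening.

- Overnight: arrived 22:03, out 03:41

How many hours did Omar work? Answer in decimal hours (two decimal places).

Overnight: 22:03 → midnight = 1 h 57 min; midnight → 03:41 = 3 h 41 min; span 5 h 38 min

5.63 hours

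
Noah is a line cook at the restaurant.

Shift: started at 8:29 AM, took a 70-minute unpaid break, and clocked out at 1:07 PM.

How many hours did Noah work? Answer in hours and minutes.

Shift: 8:29 AM–1:07 PM = 4 h 38 min; less 70 min break → 3 h 28 min

3 h 28 min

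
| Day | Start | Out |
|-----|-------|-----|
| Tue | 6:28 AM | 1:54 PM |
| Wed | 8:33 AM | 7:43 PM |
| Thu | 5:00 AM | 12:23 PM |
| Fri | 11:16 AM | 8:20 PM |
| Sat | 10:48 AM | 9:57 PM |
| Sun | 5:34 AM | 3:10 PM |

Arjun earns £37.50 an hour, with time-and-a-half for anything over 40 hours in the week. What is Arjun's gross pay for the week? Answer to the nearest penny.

£2388.75

Tue: 6:28 AM–1:54 PM = 7 h 26 min
Wed: 8:33 AM–7:43 PM = 11 h 10 min
Thu: 5:00 AM–12:23 PM = 7 h 23 min
Fri: 11:16 AM–8:20 PM = 9 h 4 min
Sat: 10:48 AM–9:57 PM = 11 h 9 min
Sun: 5:34 AM–3:10 PM = 9 h 36 min
Total worked: 55 h 48 min = 3348 min.
Regular 40 h 0 min = 2400 min at £37.50/h; overtime 15 h 48 min = 948 min at £56.25/h.
Pay = (2400 × £37.50 + 948 × £56.25) ÷ 60 = £2388.75.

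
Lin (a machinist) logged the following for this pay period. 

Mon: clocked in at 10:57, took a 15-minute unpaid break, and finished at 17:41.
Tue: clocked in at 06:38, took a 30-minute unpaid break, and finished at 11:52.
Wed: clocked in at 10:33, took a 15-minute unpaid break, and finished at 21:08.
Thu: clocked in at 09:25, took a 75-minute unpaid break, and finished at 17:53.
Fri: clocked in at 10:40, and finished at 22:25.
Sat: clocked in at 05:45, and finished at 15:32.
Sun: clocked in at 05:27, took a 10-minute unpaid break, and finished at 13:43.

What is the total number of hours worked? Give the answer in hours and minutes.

58 h 24 min

Mon: 10:57–17:41 = 6 h 44 min; less 15 min break → 6 h 29 min
Tue: 06:38–11:52 = 5 h 14 min; less 30 min break → 4 h 44 min
Wed: 10:33–21:08 = 10 h 35 min; less 15 min break → 10 h 20 min
Thu: 09:25–17:53 = 8 h 28 min; less 75 min break → 7 h 13 min
Fri: 10:40–22:25 = 11 h 45 min
Sat: 05:45–15:32 = 9 h 47 min
Sun: 05:27–13:43 = 8 h 16 min; less 10 min break → 8 h 6 min
Total: 6 h 29 min + 4 h 44 min + 10 h 20 min + 7 h 13 min + 11 h 45 min + 9 h 47 min + 8 h 6 min = 58 h 24 min.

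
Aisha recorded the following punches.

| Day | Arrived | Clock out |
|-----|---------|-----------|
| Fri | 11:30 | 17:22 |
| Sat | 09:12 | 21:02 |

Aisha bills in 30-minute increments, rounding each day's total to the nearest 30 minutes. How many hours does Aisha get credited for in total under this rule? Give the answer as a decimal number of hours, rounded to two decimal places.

18.00 hours

Fri: 11:30–17:22 = 5 h 52 min → rounds to 6 h 0 min
Sat: 09:12–21:02 = 11 h 50 min → rounds to 12 h 0 min
Total credited: 18 h 0 min.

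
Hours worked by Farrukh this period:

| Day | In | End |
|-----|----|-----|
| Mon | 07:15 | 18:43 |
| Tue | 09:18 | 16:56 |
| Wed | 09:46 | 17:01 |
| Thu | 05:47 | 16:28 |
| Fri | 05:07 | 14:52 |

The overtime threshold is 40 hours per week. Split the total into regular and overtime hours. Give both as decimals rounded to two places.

Regular 40.00 hours, overtime 6.78 hours

Mon: 07:15–18:43 = 11 h 28 min
Tue: 09:18–16:56 = 7 h 38 min
Wed: 09:46–17:01 = 7 h 15 min
Thu: 05:47–16:28 = 10 h 41 min
Fri: 05:07–14:52 = 9 h 45 min
Total worked: 46 h 47 min = 46.78 h.
Threshold 40 h → overtime 6 h 47 min, regular 40 h 0 min.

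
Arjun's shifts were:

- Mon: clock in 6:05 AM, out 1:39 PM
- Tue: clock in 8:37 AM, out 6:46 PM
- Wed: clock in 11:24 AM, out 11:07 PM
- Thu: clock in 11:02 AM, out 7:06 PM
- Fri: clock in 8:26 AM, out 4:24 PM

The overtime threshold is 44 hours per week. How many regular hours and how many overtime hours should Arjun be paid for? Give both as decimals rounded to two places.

Regular 44.00 hours, overtime 1.47 hours

Mon: 6:05 AM–1:39 PM = 7 h 34 min
Tue: 8:37 AM–6:46 PM = 10 h 9 min
Wed: 11:24 AM–11:07 PM = 11 h 43 min
Thu: 11:02 AM–7:06 PM = 8 h 4 min
Fri: 8:26 AM–4:24 PM = 7 h 58 min
Total worked: 45 h 28 min = 45.47 h.
Threshold 44 h → overtime 1 h 28 min, regular 44 h 0 min.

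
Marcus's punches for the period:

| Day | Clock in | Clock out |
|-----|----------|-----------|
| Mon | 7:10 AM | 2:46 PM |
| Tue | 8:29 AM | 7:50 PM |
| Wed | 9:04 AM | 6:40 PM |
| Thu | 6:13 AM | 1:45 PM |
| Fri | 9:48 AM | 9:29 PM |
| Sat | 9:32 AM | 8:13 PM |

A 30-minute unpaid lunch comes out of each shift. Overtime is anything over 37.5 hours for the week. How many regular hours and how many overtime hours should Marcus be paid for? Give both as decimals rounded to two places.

Mon: 7:10 AM–2:46 PM = 7 h 36 min; less 30 min break → 7 h 6 min
Tue: 8:29 AM–7:50 PM = 11 h 21 min; less 30 min break → 10 h 51 min
Wed: 9:04 AM–6:40 PM = 9 h 36 min; less 30 min break → 9 h 6 min
Thu: 6:13 AM–1:45 PM = 7 h 32 min; less 30 min break → 7 h 2 min
Fri: 9:48 AM–9:29 PM = 11 h 41 min; less 30 min break → 11 h 11 min
Sat: 9:32 AM–8:13 PM = 10 h 41 min; less 30 min break → 10 h 11 min
Total worked: 55 h 27 min = 55.45 h.
Threshold 37.5 h → overtime 17 h 57 min, regular 37 h 30 min.

Regular 37.50 hours, overtime 17.95 hours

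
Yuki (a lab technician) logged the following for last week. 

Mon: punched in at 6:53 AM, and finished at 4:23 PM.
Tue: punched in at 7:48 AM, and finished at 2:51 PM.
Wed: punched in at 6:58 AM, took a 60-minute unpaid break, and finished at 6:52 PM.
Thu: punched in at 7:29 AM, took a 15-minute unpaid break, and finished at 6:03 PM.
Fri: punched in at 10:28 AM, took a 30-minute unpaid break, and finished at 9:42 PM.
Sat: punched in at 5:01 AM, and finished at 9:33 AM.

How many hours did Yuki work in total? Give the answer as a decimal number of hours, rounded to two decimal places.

53.03 hours

Mon: 6:53 AM–4:23 PM = 9 h 30 min
Tue: 7:48 AM–2:51 PM = 7 h 3 min
Wed: 6:58 AM–6:52 PM = 11 h 54 min; less 60 min break → 10 h 54 min
Thu: 7:29 AM–6:03 PM = 10 h 34 min; less 15 min break → 10 h 19 min
Fri: 10:28 AM–9:42 PM = 11 h 14 min; less 30 min break → 10 h 44 min
Sat: 5:01 AM–9:33 AM = 4 h 32 min
Total: 9 h 30 min + 7 h 3 min + 10 h 54 min + 10 h 19 min + 10 h 44 min + 4 h 32 min = 53 h 2 min.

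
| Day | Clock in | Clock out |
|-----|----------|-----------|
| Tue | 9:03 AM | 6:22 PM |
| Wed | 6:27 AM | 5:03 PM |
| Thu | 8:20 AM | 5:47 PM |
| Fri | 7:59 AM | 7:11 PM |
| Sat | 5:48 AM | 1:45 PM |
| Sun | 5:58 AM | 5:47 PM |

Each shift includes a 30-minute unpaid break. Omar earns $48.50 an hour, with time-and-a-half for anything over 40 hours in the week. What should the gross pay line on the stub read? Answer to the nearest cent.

$3201.00

Tue: 9:03 AM–6:22 PM = 9 h 19 min; less 30 min break → 8 h 49 min
Wed: 6:27 AM–5:03 PM = 10 h 36 min; less 30 min break → 10 h 6 min
Thu: 8:20 AM–5:47 PM = 9 h 27 min; less 30 min break → 8 h 57 min
Fri: 7:59 AM–7:11 PM = 11 h 12 min; less 30 min break → 10 h 42 min
Sat: 5:48 AM–1:45 PM = 7 h 57 min; less 30 min break → 7 h 27 min
Sun: 5:58 AM–5:47 PM = 11 h 49 min; less 30 min break → 11 h 19 min
Total worked: 57 h 20 min = 3440 min.
Regular 40 h 0 min = 2400 min at $48.50/h; overtime 17 h 20 min = 1040 min at $72.75/h.
Pay = (2400 × $48.50 + 1040 × $72.75) ÷ 60 = $3201.00.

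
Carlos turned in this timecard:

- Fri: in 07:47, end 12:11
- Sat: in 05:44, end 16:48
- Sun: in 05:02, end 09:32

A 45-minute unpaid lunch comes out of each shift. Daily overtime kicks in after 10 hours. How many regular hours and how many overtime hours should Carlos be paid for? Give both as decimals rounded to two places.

Fri: 07:47–12:11 = 4 h 24 min; less 45 min break → 3 h 39 min
Sat: 05:44–16:48 = 11 h 4 min; less 45 min break → 10 h 19 min
Sun: 05:02–09:32 = 4 h 30 min; less 45 min break → 3 h 45 min
Fri reg 3 h 39 min / OT 0 h 0 min; Sat reg 10 h 0 min / OT 0 h 19 min; Sun reg 3 h 45 min / OT 0 h 0 min.
Totals: regular 17 h 24 min, overtime 0 h 19 min.

Regular 17.40 hours, overtime 0.32 hours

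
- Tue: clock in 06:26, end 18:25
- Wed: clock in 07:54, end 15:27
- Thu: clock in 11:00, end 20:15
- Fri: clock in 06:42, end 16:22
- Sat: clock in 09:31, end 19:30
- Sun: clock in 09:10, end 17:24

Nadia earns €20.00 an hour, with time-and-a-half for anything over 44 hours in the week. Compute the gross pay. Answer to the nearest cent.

€1260.00

Tue: 06:26–18:25 = 11 h 59 min
Wed: 07:54–15:27 = 7 h 33 min
Thu: 11:00–20:15 = 9 h 15 min
Fri: 06:42–16:22 = 9 h 40 min
Sat: 09:31–19:30 = 9 h 59 min
Sun: 09:10–17:24 = 8 h 14 min
Total worked: 56 h 40 min = 3400 min.
Regular 44 h 0 min = 2640 min at €20.00/h; overtime 12 h 40 min = 760 min at €30.00/h.
Pay = (2640 × €20.00 + 760 × €30.00) ÷ 60 = €1260.00.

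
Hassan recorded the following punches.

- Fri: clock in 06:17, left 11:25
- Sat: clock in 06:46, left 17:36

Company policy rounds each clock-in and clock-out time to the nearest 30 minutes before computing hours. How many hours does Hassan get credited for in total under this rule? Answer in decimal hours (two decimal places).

15.50 hours

Fri: in 06:17→06:30, out 11:25→11:30; 5 h 0 min
Sat: in 06:46→07:00, out 17:36→17:30; 10 h 30 min
Total credited: 15 h 30 min.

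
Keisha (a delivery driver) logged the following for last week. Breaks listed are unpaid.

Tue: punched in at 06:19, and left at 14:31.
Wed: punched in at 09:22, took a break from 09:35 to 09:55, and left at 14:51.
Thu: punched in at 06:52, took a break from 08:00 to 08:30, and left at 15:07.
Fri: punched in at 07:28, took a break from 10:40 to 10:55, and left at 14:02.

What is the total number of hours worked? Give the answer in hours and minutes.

27 h 25 min

Tue: 06:19–14:31 = 8 h 12 min
Wed: 09:22–14:51 = 5 h 29 min; less 20 min break → 5 h 9 min
Thu: 06:52–15:07 = 8 h 15 min; less 30 min break → 7 h 45 min
Fri: 07:28–14:02 = 6 h 34 min; less 15 min break → 6 h 19 min
Total: 8 h 12 min + 5 h 9 min + 7 h 45 min + 6 h 19 min = 27 h 25 min.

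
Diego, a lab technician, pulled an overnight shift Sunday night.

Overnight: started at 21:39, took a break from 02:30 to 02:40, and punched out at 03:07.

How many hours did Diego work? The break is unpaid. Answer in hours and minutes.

Overnight: 21:39 → midnight = 2 h 21 min; midnight → 03:07 = 3 h 7 min; span 5 h 28 min; less 10 min break → 5 h 18 min

5 h 18 min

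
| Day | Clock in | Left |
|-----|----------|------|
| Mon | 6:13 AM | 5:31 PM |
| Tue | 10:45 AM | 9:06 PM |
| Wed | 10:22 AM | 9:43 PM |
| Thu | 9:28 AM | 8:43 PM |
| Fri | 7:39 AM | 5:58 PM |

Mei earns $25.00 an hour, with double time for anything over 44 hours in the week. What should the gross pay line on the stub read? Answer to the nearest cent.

$1628.33

Mon: 6:13 AM–5:31 PM = 11 h 18 min
Tue: 10:45 AM–9:06 PM = 10 h 21 min
Wed: 10:22 AM–9:43 PM = 11 h 21 min
Thu: 9:28 AM–8:43 PM = 11 h 15 min
Fri: 7:39 AM–5:58 PM = 10 h 19 min
Total worked: 54 h 34 min = 3274 min.
Regular 44 h 0 min = 2640 min at $25.00/h; overtime 10 h 34 min = 634 min at $50.00/h.
Pay = (2640 × $25.00 + 634 × $50.00) ÷ 60 = $1628.33.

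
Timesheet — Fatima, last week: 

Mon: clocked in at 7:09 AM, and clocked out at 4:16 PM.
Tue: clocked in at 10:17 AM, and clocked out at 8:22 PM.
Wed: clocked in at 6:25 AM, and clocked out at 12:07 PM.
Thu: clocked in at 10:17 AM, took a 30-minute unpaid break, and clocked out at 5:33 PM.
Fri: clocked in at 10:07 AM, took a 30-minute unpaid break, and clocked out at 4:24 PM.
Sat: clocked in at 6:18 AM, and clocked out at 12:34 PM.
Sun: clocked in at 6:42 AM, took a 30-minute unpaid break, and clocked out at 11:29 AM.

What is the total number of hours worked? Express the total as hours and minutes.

48 h 0 min

Mon: 7:09 AM–4:16 PM = 9 h 7 min
Tue: 10:17 AM–8:22 PM = 10 h 5 min
Wed: 6:25 AM–12:07 PM = 5 h 42 min
Thu: 10:17 AM–5:33 PM = 7 h 16 min; less 30 min break → 6 h 46 min
Fri: 10:07 AM–4:24 PM = 6 h 17 min; less 30 min break → 5 h 47 min
Sat: 6:18 AM–12:34 PM = 6 h 16 min
Sun: 6:42 AM–11:29 AM = 4 h 47 min; less 30 min break → 4 h 17 min
Total: 9 h 7 min + 10 h 5 min + 5 h 42 min + 6 h 46 min + 5 h 47 min + 6 h 16 min + 4 h 17 min = 48 h 0 min.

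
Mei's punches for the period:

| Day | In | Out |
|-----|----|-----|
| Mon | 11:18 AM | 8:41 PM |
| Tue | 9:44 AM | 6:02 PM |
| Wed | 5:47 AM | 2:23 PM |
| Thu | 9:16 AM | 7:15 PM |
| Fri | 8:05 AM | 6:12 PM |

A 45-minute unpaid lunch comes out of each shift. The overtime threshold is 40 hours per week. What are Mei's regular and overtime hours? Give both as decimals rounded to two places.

Regular 40.00 hours, overtime 2.63 hours

Mon: 11:18 AM–8:41 PM = 9 h 23 min; less 45 min break → 8 h 38 min
Tue: 9:44 AM–6:02 PM = 8 h 18 min; less 45 min break → 7 h 33 min
Wed: 5:47 AM–2:23 PM = 8 h 36 min; less 45 min break → 7 h 51 min
Thu: 9:16 AM–7:15 PM = 9 h 59 min; less 45 min break → 9 h 14 min
Fri: 8:05 AM–6:12 PM = 10 h 7 min; less 45 min break → 9 h 22 min
Total worked: 42 h 38 min = 42.63 h.
Threshold 40 h → overtime 2 h 38 min, regular 40 h 0 min.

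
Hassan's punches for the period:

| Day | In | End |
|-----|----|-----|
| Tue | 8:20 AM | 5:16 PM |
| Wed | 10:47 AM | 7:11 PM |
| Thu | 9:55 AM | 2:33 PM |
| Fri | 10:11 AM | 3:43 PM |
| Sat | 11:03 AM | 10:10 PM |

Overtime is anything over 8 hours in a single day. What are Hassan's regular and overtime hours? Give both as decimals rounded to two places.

Regular 34.17 hours, overtime 4.45 hours

Tue: 8:20 AM–5:16 PM = 8 h 56 min
Wed: 10:47 AM–7:11 PM = 8 h 24 min
Thu: 9:55 AM–2:33 PM = 4 h 38 min
Fri: 10:11 AM–3:43 PM = 5 h 32 min
Sat: 11:03 AM–10:10 PM = 11 h 7 min
Tue reg 8 h 0 min / OT 0 h 56 min; Wed reg 8 h 0 min / OT 0 h 24 min; Thu reg 4 h 38 min / OT 0 h 0 min; Fri reg 5 h 32 min / OT 0 h 0 min; Sat reg 8 h 0 min / OT 3 h 7 min.
Totals: regular 34 h 10 min, overtime 4 h 27 min.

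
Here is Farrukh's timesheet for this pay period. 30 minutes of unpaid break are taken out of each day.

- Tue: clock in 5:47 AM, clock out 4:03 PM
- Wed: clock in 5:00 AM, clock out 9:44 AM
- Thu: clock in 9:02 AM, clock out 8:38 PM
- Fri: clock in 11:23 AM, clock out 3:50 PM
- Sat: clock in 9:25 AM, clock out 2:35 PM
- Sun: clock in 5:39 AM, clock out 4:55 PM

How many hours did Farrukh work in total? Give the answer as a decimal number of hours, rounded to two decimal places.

44.48 hours

Tue: 5:47 AM–4:03 PM = 10 h 16 min; less 30 min break → 9 h 46 min
Wed: 5:00 AM–9:44 AM = 4 h 44 min; less 30 min break → 4 h 14 min
Thu: 9:02 AM–8:38 PM = 11 h 36 min; less 30 min break → 11 h 6 min
Fri: 11:23 AM–3:50 PM = 4 h 27 min; less 30 min break → 3 h 57 min
Sat: 9:25 AM–2:35 PM = 5 h 10 min; less 30 min break → 4 h 40 min
Sun: 5:39 AM–4:55 PM = 11 h 16 min; less 30 min break → 10 h 46 min
Total: 9 h 46 min + 4 h 14 min + 11 h 6 min + 3 h 57 min + 4 h 40 min + 10 h 46 min = 44 h 29 min.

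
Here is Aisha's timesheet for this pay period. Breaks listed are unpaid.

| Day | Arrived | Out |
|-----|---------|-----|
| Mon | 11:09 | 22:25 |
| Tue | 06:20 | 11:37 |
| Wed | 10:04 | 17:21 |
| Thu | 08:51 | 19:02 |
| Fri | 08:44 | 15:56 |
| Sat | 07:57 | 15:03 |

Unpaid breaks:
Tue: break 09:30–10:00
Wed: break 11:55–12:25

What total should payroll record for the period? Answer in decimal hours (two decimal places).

Mon: 11:09–22:25 = 11 h 16 min
Tue: 06:20–11:37 = 5 h 17 min; less 30 min break → 4 h 47 min
Wed: 10:04–17:21 = 7 h 17 min; less 30 min break → 6 h 47 min
Thu: 08:51–19:02 = 10 h 11 min
Fri: 08:44–15:56 = 7 h 12 min
Sat: 07:57–15:03 = 7 h 6 min
Total: 11 h 16 min + 4 h 47 min + 6 h 47 min + 10 h 11 min + 7 h 12 min + 7 h 6 min = 47 h 19 min.

47.32 hours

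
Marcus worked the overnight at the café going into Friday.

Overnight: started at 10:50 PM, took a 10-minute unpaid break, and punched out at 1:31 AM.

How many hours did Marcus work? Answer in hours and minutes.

2 h 31 min

Overnight: 10:50 PM → midnight = 1 h 10 min; midnight → 1:31 AM = 1 h 31 min; span 2 h 41 min; less 10 min break → 2 h 31 min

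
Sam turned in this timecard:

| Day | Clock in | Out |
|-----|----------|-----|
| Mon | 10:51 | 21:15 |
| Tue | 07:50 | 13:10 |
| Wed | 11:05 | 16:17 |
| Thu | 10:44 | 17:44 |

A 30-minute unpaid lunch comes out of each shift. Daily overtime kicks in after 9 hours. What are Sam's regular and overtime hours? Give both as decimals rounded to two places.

Mon: 10:51–21:15 = 10 h 24 min; less 30 min break → 9 h 54 min
Tue: 07:50–13:10 = 5 h 20 min; less 30 min break → 4 h 50 min
Wed: 11:05–16:17 = 5 h 12 min; less 30 min break → 4 h 42 min
Thu: 10:44–17:44 = 7 h 0 min; less 30 min break → 6 h 30 min
Mon reg 9 h 0 min / OT 0 h 54 min; Tue reg 4 h 50 min / OT 0 h 0 min; Wed reg 4 h 42 min / OT 0 h 0 min; Thu reg 6 h 30 min / OT 0 h 0 min.
Totals: regular 25 h 2 min, overtime 0 h 54 min.

Regular 25.03 hours, overtime 0.90 hours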